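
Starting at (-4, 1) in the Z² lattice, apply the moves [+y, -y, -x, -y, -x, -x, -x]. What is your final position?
(-8, 0)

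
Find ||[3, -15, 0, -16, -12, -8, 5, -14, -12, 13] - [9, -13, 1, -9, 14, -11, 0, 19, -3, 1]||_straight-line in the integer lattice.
45.9783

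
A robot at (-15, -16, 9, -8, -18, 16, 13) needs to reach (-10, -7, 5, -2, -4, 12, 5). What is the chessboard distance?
14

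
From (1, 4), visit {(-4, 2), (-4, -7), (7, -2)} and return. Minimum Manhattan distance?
44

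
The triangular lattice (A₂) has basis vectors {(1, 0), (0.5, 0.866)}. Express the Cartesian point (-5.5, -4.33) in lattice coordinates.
-3b₁ - 5b₂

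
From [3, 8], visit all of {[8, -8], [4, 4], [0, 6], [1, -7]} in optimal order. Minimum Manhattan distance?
33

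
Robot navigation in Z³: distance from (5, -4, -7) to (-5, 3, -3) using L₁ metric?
21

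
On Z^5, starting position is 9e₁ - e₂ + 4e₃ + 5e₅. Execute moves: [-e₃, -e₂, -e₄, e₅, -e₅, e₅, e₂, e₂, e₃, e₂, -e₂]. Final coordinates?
(9, 0, 4, -1, 6)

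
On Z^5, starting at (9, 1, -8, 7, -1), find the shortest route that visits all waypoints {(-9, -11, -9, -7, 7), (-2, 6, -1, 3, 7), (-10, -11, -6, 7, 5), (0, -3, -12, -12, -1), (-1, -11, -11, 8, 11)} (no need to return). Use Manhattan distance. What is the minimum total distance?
146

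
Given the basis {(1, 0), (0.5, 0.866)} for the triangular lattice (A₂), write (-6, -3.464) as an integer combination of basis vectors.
-4b₁ - 4b₂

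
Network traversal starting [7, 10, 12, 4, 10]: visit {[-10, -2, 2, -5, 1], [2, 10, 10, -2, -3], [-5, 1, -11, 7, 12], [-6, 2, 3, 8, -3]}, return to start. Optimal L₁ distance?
172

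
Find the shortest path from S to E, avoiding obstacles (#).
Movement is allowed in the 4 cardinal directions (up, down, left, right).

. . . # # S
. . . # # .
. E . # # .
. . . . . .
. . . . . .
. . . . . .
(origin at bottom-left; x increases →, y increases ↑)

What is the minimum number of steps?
8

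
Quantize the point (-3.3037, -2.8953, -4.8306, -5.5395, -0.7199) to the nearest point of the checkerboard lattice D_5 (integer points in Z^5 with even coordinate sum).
(-3, -3, -5, -6, -1)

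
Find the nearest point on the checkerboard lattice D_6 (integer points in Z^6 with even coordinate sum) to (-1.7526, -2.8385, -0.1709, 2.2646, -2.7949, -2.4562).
(-2, -3, 0, 2, -3, -2)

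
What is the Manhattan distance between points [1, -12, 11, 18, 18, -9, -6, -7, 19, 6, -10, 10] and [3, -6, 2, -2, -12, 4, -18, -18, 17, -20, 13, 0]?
164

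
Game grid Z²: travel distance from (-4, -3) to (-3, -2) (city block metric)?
2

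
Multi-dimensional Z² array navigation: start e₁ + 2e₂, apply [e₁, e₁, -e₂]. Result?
(3, 1)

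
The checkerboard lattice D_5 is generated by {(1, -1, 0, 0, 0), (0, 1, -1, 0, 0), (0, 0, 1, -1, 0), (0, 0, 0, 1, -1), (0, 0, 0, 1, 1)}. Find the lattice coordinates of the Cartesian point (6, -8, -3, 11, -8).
6b₁ - 2b₂ - 5b₃ + 7b₄ - b₅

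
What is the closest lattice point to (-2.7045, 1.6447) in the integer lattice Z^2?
(-3, 2)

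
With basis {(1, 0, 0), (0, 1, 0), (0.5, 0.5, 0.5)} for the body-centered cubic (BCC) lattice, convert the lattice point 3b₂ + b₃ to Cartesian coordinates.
(0.5, 3.5, 0.5)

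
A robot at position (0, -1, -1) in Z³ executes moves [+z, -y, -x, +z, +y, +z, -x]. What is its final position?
(-2, -1, 2)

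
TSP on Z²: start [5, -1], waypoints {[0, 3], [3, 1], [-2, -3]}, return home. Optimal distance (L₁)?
26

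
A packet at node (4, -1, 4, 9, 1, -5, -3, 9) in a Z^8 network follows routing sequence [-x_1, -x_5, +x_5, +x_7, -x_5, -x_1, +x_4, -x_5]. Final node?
(2, -1, 4, 10, -1, -5, -2, 9)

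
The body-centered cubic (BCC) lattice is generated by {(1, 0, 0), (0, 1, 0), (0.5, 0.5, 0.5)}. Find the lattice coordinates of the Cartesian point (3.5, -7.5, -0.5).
4b₁ - 7b₂ - b₃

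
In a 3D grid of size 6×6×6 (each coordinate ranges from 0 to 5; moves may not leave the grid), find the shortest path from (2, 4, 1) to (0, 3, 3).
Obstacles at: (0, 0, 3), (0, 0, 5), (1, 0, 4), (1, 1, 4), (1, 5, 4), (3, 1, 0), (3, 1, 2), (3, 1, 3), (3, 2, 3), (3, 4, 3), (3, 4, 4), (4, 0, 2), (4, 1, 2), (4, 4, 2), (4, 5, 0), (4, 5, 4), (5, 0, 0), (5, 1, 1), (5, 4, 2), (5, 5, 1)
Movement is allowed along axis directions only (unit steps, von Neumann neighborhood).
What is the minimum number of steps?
5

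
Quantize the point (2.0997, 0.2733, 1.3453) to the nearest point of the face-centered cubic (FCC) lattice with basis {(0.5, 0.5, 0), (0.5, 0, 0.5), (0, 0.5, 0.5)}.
(2, 0.5, 1.5)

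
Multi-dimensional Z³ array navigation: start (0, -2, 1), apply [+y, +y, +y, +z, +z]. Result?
(0, 1, 3)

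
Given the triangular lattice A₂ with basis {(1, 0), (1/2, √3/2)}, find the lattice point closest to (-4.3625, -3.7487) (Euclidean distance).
(-4, -3.464)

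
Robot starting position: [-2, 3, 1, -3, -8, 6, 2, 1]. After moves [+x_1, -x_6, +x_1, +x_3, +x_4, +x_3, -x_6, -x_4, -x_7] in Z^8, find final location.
(0, 3, 3, -3, -8, 4, 1, 1)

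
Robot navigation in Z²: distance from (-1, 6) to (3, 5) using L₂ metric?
4.12311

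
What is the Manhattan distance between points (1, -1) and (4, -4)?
6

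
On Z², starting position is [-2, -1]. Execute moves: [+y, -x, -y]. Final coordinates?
(-3, -1)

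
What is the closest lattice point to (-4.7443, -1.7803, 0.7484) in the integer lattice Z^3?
(-5, -2, 1)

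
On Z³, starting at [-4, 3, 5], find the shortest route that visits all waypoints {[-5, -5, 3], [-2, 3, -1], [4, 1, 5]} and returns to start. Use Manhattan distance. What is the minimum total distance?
50
(one optimal route: (-4, 3, 5) → (-5, -5, 3) → (-2, 3, -1) → (4, 1, 5) → (-4, 3, 5))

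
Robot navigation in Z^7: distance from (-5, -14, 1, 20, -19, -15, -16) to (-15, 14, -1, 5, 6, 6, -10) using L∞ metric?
28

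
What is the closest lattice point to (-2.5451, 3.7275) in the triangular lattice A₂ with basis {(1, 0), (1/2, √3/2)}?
(-3, 3.464)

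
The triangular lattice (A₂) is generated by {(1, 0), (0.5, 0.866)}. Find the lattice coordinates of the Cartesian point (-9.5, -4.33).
-7b₁ - 5b₂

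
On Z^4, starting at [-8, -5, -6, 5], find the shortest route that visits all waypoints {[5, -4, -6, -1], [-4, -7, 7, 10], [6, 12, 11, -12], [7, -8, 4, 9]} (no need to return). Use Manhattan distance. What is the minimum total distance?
111
(one optimal route: (-8, -5, -6, 5) → (-4, -7, 7, 10) → (7, -8, 4, 9) → (5, -4, -6, -1) → (6, 12, 11, -12))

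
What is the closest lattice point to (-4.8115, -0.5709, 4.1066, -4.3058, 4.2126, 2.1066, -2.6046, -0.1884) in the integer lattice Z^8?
(-5, -1, 4, -4, 4, 2, -3, 0)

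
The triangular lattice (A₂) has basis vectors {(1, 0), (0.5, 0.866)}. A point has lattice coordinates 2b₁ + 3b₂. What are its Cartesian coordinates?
(3.5, 2.598)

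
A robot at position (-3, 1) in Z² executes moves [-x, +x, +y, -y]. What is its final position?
(-3, 1)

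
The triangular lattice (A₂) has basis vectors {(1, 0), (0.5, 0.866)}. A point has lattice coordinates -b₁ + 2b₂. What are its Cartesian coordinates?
(0, 1.732)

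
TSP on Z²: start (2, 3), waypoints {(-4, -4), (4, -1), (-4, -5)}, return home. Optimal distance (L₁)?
32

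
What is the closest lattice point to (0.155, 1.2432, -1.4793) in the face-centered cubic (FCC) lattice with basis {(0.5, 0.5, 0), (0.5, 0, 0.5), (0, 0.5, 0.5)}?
(0, 1.5, -1.5)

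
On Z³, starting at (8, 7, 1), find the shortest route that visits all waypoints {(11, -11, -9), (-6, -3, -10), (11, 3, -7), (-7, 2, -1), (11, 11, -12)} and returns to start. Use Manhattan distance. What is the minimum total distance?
112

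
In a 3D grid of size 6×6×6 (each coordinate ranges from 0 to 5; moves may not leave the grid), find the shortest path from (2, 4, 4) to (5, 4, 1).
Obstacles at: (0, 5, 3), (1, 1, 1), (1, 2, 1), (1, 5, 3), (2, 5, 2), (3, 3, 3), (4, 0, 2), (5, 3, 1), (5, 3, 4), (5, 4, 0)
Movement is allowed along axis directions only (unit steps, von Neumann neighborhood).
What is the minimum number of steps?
6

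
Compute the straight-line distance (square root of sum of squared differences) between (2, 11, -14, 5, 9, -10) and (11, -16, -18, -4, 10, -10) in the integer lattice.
30.133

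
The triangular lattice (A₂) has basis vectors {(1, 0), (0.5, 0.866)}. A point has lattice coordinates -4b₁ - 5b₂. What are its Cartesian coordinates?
(-6.5, -4.33)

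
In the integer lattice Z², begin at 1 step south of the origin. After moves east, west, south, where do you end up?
(0, -2)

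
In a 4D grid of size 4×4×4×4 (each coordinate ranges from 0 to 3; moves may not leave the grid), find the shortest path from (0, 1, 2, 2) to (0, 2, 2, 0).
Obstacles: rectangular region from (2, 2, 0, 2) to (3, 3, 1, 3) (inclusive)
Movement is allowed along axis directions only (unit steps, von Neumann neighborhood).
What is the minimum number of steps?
3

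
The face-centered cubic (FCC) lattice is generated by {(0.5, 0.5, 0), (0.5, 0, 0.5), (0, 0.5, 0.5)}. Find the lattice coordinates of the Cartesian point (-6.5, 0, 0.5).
-7b₁ - 6b₂ + 7b₃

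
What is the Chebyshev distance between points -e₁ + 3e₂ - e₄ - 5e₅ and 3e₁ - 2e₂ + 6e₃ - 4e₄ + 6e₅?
11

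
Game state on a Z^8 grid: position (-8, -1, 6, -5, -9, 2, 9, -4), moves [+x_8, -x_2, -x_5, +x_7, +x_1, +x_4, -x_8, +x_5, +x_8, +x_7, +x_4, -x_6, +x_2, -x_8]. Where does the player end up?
(-7, -1, 6, -3, -9, 1, 11, -4)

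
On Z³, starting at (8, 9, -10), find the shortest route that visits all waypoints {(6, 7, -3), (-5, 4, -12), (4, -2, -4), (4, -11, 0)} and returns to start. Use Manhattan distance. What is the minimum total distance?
90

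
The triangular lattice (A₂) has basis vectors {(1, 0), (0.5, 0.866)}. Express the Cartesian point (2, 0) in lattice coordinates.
2b₁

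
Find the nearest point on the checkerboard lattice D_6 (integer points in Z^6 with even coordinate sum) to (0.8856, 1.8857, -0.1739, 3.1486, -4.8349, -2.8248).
(1, 2, 0, 3, -5, -3)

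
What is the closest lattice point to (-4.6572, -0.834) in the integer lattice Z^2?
(-5, -1)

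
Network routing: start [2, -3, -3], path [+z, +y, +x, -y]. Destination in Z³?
(3, -3, -2)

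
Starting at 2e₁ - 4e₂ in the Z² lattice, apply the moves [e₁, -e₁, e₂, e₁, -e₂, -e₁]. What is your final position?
(2, -4)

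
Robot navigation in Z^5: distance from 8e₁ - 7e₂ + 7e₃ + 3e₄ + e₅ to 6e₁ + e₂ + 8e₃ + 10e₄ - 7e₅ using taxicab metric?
26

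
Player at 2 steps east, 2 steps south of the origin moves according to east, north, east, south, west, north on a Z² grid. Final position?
(3, -1)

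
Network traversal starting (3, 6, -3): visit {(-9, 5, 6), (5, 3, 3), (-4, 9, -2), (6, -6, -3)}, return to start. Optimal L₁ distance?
78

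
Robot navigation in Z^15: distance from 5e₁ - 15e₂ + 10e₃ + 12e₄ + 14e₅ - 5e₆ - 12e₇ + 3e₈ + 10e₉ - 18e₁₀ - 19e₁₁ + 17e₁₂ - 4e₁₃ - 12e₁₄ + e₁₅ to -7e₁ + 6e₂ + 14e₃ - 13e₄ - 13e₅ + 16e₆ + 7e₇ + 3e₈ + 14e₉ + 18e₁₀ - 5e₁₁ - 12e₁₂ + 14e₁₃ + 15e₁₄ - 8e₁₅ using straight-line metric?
78.9937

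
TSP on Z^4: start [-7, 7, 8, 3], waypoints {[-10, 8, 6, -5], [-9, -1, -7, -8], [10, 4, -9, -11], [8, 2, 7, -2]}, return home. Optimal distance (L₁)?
124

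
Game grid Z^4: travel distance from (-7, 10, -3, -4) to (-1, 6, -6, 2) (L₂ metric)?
9.84886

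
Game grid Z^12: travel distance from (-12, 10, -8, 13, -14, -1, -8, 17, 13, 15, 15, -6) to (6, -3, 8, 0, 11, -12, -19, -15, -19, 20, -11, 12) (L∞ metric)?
32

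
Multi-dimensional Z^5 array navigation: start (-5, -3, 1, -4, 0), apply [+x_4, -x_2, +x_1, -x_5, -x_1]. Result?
(-5, -4, 1, -3, -1)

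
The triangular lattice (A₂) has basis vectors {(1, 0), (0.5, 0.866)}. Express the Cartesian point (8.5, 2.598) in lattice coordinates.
7b₁ + 3b₂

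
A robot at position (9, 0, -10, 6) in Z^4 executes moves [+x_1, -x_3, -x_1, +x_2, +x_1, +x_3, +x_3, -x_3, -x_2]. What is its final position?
(10, 0, -10, 6)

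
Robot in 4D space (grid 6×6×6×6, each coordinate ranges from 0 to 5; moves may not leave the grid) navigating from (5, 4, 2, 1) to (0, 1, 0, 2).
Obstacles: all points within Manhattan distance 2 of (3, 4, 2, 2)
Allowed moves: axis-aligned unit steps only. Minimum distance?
11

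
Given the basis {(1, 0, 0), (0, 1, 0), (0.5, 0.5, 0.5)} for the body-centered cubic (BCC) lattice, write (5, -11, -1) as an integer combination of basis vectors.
6b₁ - 10b₂ - 2b₃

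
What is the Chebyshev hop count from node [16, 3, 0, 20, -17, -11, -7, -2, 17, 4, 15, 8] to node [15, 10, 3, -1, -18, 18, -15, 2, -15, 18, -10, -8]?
32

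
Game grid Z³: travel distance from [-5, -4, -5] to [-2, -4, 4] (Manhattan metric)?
12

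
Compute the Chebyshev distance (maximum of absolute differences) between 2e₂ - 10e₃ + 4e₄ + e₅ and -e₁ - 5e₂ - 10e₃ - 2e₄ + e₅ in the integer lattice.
7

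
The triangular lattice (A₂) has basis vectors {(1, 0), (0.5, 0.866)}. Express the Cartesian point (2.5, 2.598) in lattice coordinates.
b₁ + 3b₂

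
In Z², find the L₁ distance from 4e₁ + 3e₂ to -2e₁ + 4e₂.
7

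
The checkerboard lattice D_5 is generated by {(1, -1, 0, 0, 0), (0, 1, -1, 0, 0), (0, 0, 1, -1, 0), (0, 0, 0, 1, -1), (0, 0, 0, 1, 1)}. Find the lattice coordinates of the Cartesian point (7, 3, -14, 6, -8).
7b₁ + 10b₂ - 4b₃ + 5b₄ - 3b₅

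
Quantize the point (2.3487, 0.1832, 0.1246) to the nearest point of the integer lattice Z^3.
(2, 0, 0)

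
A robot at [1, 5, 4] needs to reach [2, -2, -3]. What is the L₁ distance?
15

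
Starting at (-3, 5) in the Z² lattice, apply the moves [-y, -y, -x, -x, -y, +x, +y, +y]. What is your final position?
(-4, 4)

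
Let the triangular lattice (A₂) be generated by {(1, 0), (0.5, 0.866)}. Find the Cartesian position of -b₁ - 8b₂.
(-5, -6.928)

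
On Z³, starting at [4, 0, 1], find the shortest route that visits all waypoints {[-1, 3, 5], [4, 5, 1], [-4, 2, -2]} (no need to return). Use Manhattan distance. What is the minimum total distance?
27
(one optimal route: (4, 0, 1) → (4, 5, 1) → (-1, 3, 5) → (-4, 2, -2))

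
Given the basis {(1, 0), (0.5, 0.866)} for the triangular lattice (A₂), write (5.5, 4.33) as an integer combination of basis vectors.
3b₁ + 5b₂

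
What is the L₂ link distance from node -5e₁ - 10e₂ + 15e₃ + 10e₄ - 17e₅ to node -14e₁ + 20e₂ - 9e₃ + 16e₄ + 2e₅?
44.2041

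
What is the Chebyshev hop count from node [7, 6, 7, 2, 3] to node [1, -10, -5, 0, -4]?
16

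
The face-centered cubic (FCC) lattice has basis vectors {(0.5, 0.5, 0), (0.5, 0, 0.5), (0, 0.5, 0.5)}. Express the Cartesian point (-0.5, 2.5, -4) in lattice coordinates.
6b₁ - 7b₂ - b₃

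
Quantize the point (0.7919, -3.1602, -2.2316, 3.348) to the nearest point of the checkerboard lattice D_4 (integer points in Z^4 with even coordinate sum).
(1, -3, -2, 4)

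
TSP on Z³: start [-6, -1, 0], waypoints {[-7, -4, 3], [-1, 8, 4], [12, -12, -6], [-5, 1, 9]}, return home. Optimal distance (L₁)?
114
(one optimal route: (-6, -1, 0) → (-7, -4, 3) → (12, -12, -6) → (-1, 8, 4) → (-5, 1, 9) → (-6, -1, 0))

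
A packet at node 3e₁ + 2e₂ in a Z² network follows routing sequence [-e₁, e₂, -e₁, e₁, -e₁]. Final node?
(1, 3)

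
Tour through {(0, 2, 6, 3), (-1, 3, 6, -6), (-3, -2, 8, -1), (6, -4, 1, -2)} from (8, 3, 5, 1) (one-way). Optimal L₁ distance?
56
(one optimal route: (8, 3, 5, 1) → (0, 2, 6, 3) → (-1, 3, 6, -6) → (-3, -2, 8, -1) → (6, -4, 1, -2))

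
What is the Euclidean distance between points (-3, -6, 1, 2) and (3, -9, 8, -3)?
10.9087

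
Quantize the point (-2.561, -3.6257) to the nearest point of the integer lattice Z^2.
(-3, -4)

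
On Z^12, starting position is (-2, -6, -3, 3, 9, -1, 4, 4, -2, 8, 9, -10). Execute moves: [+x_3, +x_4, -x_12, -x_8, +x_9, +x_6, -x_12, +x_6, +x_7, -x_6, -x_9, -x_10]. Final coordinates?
(-2, -6, -2, 4, 9, 0, 5, 3, -2, 7, 9, -12)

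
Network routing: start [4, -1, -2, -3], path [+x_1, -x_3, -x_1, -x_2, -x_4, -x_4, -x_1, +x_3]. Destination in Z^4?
(3, -2, -2, -5)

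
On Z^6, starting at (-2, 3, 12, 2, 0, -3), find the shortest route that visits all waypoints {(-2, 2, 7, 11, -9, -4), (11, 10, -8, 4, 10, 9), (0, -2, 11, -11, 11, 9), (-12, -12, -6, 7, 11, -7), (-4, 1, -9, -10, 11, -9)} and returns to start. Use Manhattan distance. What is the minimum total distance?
292
(one optimal route: (-2, 3, 12, 2, 0, -3) → (-2, 2, 7, 11, -9, -4) → (-12, -12, -6, 7, 11, -7) → (-4, 1, -9, -10, 11, -9) → (11, 10, -8, 4, 10, 9) → (0, -2, 11, -11, 11, 9) → (-2, 3, 12, 2, 0, -3))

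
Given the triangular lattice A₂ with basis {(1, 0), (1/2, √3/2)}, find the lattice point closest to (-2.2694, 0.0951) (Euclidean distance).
(-2, 0)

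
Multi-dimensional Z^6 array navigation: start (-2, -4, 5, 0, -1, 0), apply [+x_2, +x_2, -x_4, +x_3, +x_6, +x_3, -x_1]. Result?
(-3, -2, 7, -1, -1, 1)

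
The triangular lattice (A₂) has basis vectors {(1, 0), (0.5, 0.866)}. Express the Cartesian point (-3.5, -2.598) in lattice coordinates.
-2b₁ - 3b₂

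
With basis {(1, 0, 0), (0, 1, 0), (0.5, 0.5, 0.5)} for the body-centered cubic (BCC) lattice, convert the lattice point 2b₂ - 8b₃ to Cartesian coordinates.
(-4, -2, -4)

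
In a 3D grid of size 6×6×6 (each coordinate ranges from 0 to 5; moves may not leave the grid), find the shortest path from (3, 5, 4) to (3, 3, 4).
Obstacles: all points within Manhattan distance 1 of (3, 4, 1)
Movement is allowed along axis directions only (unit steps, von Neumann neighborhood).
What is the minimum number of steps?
2
(one shortest path: (3, 5, 4) → (3, 4, 4) → (3, 3, 4))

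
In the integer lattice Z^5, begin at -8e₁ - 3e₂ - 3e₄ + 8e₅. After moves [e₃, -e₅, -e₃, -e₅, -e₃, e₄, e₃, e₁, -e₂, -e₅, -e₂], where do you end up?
(-7, -5, 0, -2, 5)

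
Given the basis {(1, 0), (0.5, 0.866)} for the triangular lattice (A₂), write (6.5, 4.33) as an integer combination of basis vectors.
4b₁ + 5b₂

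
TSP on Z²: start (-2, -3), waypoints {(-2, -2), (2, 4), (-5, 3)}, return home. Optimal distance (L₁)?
28
(one optimal route: (-2, -3) → (-2, -2) → (2, 4) → (-5, 3) → (-2, -3))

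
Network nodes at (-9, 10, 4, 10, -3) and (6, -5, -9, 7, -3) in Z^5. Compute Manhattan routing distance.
46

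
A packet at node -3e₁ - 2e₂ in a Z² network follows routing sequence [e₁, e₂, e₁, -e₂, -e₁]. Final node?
(-2, -2)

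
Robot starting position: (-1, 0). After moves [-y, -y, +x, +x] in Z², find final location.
(1, -2)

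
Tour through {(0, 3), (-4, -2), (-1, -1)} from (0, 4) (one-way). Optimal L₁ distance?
10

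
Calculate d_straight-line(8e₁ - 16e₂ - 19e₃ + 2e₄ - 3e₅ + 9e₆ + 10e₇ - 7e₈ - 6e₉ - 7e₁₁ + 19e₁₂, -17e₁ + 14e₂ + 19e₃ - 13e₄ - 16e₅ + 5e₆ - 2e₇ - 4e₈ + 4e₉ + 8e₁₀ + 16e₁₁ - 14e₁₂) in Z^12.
72.8972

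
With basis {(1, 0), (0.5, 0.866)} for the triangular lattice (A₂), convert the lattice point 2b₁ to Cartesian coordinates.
(2, 0)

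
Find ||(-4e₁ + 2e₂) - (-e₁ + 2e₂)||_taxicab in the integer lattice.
3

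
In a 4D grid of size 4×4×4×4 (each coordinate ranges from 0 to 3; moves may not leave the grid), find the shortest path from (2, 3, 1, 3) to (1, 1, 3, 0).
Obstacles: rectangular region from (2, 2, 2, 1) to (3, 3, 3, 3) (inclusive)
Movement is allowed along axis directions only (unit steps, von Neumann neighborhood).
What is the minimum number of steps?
8
(one shortest path: (2, 3, 1, 3) → (1, 3, 1, 3) → (1, 2, 1, 3) → (1, 1, 1, 3) → (1, 1, 2, 3) → (1, 1, 3, 3) → (1, 1, 3, 2) → (1, 1, 3, 1) → (1, 1, 3, 0))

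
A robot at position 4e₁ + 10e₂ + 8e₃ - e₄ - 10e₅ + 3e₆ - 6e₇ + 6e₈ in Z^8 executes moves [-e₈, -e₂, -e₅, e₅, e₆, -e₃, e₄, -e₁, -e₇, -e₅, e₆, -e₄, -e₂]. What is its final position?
(3, 8, 7, -1, -11, 5, -7, 5)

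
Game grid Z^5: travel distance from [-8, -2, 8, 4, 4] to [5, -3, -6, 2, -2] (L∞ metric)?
14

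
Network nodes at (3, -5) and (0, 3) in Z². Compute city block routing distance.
11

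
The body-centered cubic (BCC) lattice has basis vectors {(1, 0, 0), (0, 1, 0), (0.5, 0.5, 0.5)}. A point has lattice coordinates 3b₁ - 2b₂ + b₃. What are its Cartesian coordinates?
(3.5, -1.5, 0.5)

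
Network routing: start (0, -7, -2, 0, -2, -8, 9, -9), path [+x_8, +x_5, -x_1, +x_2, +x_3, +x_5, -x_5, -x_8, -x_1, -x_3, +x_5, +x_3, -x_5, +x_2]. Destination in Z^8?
(-2, -5, -1, 0, -1, -8, 9, -9)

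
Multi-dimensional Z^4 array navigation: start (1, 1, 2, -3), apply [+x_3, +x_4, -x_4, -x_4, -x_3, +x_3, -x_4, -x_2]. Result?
(1, 0, 3, -5)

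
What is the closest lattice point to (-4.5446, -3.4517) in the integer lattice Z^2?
(-5, -3)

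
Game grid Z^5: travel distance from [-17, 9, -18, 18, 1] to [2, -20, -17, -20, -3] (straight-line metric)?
51.6043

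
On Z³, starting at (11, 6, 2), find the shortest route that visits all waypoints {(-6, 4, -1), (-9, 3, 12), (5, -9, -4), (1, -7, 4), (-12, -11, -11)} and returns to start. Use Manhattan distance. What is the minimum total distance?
144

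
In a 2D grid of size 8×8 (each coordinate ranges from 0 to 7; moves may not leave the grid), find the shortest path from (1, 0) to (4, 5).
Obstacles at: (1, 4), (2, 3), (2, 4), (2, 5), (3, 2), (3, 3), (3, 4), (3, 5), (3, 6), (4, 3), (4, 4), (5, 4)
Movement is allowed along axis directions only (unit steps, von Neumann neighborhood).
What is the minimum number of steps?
12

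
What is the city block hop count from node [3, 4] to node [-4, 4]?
7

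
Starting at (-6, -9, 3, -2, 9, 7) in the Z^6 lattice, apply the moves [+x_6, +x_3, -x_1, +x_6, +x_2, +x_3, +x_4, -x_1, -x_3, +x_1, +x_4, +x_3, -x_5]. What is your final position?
(-7, -8, 5, 0, 8, 9)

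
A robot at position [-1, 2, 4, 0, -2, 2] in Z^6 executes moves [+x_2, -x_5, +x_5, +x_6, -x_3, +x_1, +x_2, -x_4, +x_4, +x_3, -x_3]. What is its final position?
(0, 4, 3, 0, -2, 3)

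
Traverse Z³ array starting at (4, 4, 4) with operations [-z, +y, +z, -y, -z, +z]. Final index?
(4, 4, 4)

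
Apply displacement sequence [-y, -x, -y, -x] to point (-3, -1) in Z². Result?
(-5, -3)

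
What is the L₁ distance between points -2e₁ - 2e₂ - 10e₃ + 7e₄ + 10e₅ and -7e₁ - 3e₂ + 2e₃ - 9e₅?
44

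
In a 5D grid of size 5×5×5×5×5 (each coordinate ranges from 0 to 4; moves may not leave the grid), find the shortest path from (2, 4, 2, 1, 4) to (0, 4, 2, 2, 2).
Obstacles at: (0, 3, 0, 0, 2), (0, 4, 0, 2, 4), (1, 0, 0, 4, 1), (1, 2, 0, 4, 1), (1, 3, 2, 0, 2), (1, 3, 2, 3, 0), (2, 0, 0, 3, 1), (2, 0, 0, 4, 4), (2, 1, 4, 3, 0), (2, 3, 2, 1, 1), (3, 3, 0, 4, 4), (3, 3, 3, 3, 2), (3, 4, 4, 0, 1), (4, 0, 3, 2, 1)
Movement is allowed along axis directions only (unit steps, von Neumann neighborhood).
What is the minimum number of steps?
5
(one shortest path: (2, 4, 2, 1, 4) → (1, 4, 2, 1, 4) → (0, 4, 2, 1, 4) → (0, 4, 2, 2, 4) → (0, 4, 2, 2, 3) → (0, 4, 2, 2, 2))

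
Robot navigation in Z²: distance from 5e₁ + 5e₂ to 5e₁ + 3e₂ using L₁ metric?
2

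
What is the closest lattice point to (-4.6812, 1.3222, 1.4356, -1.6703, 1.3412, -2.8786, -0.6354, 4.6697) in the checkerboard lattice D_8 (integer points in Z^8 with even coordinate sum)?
(-5, 1, 2, -2, 1, -3, -1, 5)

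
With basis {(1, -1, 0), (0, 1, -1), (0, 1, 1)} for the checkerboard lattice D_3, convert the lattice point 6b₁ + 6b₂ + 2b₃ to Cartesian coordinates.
(6, 2, -4)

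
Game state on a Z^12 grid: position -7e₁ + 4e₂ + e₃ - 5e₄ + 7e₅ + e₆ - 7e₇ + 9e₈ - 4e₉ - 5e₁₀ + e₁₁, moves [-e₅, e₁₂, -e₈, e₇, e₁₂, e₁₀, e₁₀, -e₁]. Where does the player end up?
(-8, 4, 1, -5, 6, 1, -6, 8, -4, -3, 1, 2)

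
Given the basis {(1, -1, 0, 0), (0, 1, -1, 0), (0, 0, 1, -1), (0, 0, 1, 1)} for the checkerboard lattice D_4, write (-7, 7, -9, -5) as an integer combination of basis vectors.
-7b₁ - 2b₃ - 7b₄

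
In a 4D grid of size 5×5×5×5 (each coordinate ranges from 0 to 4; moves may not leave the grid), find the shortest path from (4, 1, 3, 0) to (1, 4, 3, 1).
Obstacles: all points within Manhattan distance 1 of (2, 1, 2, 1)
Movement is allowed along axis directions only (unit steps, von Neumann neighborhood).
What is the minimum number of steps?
7
(one shortest path: (4, 1, 3, 0) → (3, 1, 3, 0) → (2, 1, 3, 0) → (1, 1, 3, 0) → (1, 2, 3, 0) → (1, 3, 3, 0) → (1, 4, 3, 0) → (1, 4, 3, 1))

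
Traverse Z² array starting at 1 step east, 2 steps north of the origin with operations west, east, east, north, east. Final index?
(3, 3)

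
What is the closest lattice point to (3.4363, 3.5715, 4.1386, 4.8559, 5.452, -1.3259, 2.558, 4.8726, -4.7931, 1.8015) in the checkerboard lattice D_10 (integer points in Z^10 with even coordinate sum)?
(3, 4, 4, 5, 6, -1, 3, 5, -5, 2)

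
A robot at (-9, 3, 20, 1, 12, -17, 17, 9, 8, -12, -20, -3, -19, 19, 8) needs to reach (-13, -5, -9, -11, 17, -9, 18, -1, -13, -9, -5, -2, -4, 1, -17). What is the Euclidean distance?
55.7225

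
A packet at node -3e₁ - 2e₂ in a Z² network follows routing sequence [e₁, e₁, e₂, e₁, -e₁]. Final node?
(-1, -1)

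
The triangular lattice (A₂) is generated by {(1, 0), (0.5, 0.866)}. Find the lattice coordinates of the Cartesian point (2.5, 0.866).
2b₁ + b₂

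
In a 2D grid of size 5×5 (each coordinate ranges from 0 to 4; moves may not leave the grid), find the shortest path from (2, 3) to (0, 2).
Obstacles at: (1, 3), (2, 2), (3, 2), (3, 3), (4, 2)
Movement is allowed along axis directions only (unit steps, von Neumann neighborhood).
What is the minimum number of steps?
5
(one shortest path: (2, 3) → (2, 4) → (1, 4) → (0, 4) → (0, 3) → (0, 2))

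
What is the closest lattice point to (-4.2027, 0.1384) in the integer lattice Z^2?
(-4, 0)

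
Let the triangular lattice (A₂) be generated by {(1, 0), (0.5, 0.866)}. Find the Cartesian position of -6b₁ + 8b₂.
(-2, 6.928)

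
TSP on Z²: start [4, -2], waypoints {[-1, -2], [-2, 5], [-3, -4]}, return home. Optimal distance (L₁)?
32
(one optimal route: (4, -2) → (-1, -2) → (-2, 5) → (-3, -4) → (4, -2))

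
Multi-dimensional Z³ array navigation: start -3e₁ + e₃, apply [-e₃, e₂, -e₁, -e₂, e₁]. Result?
(-3, 0, 0)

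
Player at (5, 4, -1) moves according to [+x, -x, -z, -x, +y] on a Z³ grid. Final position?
(4, 5, -2)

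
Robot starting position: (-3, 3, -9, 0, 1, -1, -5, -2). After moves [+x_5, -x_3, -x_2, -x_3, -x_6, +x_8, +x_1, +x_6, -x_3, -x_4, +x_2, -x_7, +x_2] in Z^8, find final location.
(-2, 4, -12, -1, 2, -1, -6, -1)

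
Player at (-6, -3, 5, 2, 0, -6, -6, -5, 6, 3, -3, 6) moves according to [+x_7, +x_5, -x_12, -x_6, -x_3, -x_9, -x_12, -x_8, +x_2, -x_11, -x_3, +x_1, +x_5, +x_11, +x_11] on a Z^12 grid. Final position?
(-5, -2, 3, 2, 2, -7, -5, -6, 5, 3, -2, 4)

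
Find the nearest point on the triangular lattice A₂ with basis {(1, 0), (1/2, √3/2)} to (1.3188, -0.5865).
(1.5, -0.866)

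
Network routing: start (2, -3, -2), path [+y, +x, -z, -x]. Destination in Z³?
(2, -2, -3)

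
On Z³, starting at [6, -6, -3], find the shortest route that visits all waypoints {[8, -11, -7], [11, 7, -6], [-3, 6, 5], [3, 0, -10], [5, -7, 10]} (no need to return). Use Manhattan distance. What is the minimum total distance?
101
(one optimal route: (6, -6, -3) → (8, -11, -7) → (3, 0, -10) → (11, 7, -6) → (-3, 6, 5) → (5, -7, 10))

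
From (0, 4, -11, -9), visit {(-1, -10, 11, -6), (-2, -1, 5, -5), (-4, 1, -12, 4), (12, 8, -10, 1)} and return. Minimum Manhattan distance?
142
(one optimal route: (0, 4, -11, -9) → (-1, -10, 11, -6) → (-2, -1, 5, -5) → (-4, 1, -12, 4) → (12, 8, -10, 1) → (0, 4, -11, -9))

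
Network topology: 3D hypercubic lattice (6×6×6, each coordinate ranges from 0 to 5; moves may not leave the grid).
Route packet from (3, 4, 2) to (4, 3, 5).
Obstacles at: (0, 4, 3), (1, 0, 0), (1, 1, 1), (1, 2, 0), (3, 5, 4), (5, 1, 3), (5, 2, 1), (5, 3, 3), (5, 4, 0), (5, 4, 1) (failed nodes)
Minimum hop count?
5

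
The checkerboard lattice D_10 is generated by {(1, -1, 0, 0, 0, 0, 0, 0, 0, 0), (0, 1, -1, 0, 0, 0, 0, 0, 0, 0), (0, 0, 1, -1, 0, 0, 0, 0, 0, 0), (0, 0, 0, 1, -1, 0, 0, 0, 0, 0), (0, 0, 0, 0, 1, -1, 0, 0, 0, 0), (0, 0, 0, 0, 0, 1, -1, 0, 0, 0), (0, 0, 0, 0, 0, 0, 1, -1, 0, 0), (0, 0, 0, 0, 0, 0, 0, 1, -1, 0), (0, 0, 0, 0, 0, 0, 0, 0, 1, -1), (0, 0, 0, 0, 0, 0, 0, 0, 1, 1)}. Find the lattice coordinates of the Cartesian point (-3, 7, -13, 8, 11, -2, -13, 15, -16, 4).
-3b₁ + 4b₂ - 9b₃ - b₄ + 10b₅ + 8b₆ - 5b₇ + 10b₈ - 5b₉ - b₁₀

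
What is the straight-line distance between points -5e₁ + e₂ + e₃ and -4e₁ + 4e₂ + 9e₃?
8.60233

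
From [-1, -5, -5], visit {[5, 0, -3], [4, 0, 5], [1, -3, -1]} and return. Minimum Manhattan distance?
42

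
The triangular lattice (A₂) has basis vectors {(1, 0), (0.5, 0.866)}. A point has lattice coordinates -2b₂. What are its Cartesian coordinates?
(-1, -1.732)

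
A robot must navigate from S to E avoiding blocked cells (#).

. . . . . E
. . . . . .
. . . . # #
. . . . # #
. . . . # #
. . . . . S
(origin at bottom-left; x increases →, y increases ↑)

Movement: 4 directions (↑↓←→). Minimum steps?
9
(one shortest path: (5, 0) → (4, 0) → (3, 0) → (3, 1) → (3, 2) → (3, 3) → (3, 4) → (4, 4) → (5, 4) → (5, 5))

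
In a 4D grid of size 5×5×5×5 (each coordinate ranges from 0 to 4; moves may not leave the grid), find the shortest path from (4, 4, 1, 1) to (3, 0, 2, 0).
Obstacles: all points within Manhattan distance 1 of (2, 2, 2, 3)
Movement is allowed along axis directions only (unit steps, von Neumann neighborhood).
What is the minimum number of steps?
7
(one shortest path: (4, 4, 1, 1) → (3, 4, 1, 1) → (3, 3, 1, 1) → (3, 2, 1, 1) → (3, 1, 1, 1) → (3, 0, 1, 1) → (3, 0, 2, 1) → (3, 0, 2, 0))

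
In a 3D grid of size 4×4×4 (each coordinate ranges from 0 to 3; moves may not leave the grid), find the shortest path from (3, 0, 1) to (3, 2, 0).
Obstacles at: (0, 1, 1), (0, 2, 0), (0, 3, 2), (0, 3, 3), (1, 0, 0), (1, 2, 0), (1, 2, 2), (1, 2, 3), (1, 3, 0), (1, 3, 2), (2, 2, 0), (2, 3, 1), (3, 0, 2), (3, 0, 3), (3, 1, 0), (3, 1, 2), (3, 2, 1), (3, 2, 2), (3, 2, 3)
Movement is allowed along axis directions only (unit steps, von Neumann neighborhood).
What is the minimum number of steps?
9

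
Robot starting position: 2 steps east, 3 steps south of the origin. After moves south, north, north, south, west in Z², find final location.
(1, -3)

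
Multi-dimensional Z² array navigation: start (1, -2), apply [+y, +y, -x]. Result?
(0, 0)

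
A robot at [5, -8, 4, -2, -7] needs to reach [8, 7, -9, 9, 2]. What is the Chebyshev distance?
15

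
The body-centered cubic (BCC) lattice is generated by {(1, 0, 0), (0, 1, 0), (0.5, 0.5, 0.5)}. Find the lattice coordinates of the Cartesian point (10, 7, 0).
10b₁ + 7b₂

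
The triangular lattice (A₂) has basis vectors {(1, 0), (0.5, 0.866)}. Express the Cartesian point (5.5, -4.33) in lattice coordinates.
8b₁ - 5b₂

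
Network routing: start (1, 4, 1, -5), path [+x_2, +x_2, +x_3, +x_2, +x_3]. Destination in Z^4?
(1, 7, 3, -5)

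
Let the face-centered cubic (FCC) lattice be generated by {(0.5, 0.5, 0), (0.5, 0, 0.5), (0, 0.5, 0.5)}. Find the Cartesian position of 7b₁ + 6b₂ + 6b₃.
(6.5, 6.5, 6)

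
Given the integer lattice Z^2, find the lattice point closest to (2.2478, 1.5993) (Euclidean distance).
(2, 2)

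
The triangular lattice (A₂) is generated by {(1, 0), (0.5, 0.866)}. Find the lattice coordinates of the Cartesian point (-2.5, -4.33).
-5b₂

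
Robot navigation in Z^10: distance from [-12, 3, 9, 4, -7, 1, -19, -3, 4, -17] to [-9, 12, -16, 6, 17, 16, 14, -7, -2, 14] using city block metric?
152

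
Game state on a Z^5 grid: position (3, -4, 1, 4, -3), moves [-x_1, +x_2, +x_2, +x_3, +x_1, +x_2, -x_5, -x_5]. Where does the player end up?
(3, -1, 2, 4, -5)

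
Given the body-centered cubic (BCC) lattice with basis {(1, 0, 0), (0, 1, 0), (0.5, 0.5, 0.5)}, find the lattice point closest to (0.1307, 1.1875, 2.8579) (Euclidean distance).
(0, 1, 3)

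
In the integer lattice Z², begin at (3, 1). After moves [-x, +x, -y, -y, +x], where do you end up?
(4, -1)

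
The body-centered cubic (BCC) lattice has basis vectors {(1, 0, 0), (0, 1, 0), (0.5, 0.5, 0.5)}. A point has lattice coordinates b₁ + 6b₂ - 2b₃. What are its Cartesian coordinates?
(0, 5, -1)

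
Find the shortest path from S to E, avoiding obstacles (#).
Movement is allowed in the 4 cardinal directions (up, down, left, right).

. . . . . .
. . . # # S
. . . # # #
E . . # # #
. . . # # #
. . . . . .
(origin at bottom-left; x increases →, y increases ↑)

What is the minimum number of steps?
9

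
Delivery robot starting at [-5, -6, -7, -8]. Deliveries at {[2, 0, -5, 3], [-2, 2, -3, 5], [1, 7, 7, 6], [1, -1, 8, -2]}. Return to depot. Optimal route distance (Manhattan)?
104
(one optimal route: (-5, -6, -7, -8) → (2, 0, -5, 3) → (-2, 2, -3, 5) → (1, 7, 7, 6) → (1, -1, 8, -2) → (-5, -6, -7, -8))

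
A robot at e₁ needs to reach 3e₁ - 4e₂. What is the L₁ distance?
6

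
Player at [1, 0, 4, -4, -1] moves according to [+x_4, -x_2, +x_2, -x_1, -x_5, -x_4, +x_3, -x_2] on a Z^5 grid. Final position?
(0, -1, 5, -4, -2)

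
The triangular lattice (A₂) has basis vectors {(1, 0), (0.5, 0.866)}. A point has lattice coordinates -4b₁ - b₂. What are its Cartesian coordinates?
(-4.5, -0.866)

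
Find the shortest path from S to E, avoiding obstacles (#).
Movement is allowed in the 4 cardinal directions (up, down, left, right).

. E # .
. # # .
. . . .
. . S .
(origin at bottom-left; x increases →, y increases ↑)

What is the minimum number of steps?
6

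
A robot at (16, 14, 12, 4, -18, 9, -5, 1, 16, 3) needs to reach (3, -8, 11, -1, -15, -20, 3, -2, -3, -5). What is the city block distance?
111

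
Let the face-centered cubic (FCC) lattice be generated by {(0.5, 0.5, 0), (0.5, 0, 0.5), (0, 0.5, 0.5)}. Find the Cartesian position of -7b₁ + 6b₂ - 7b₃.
(-0.5, -7, -0.5)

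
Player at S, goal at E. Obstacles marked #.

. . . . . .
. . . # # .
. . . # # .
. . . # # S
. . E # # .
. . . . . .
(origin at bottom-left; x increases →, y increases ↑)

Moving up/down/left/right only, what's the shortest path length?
6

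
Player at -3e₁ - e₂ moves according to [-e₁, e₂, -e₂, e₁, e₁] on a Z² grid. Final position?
(-2, -1)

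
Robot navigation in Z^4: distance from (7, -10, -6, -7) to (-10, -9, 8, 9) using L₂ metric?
27.2397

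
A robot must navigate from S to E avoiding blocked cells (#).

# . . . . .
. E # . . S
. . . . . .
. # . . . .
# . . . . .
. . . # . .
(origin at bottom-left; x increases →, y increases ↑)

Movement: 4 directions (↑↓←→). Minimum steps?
6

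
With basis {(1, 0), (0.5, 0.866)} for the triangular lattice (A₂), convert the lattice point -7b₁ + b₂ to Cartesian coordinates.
(-6.5, 0.866)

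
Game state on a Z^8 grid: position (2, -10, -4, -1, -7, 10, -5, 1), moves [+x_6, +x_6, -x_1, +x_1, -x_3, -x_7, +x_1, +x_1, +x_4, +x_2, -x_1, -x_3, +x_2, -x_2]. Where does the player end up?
(3, -9, -6, 0, -7, 12, -6, 1)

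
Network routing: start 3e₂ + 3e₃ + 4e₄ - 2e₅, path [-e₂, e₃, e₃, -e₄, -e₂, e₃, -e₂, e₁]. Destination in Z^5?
(1, 0, 6, 3, -2)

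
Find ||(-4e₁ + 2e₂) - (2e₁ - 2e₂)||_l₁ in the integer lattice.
10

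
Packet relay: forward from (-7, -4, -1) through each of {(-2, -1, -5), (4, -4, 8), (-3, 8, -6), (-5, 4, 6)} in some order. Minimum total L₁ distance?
60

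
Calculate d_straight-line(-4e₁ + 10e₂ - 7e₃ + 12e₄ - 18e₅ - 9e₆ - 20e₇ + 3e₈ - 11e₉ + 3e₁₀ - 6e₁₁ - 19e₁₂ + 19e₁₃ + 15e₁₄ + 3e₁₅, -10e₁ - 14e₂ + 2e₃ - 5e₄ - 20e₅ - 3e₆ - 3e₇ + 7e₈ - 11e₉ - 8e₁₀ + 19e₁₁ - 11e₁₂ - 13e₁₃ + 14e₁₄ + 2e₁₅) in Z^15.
56.2406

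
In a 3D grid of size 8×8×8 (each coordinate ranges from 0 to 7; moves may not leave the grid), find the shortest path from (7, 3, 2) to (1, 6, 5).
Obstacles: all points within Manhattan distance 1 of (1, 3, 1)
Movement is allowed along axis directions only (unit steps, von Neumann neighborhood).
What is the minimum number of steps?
12
(one shortest path: (7, 3, 2) → (6, 3, 2) → (5, 3, 2) → (4, 3, 2) → (3, 3, 2) → (2, 3, 2) → (2, 4, 2) → (1, 4, 2) → (1, 5, 2) → (1, 6, 2) → (1, 6, 3) → (1, 6, 4) → (1, 6, 5))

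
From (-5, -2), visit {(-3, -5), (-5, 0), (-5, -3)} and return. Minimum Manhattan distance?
14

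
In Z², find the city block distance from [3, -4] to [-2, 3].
12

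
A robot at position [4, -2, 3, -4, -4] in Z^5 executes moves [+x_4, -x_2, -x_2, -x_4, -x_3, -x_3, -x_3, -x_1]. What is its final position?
(3, -4, 0, -4, -4)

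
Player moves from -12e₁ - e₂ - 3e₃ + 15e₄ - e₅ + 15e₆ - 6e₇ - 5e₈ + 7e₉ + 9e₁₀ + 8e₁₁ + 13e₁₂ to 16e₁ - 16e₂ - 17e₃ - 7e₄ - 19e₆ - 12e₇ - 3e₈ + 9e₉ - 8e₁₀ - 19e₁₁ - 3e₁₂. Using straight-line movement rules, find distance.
64.5291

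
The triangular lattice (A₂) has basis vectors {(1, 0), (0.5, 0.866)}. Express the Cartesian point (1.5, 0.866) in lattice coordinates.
b₁ + b₂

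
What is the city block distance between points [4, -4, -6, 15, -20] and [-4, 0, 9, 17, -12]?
37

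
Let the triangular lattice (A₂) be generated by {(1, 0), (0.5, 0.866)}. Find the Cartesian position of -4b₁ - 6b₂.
(-7, -5.196)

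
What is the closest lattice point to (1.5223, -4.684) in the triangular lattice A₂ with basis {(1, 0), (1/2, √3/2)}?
(1.5, -4.33)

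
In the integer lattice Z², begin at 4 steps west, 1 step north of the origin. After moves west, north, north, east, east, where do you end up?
(-3, 3)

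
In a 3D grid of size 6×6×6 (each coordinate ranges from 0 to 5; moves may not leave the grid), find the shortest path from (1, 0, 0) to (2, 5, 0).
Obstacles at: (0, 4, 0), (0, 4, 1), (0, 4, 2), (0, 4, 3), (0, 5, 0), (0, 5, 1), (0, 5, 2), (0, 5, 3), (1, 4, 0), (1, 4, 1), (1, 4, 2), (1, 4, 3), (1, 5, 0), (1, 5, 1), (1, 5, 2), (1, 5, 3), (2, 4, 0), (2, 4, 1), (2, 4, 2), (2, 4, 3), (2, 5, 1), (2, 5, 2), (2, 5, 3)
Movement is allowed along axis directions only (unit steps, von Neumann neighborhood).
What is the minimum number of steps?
8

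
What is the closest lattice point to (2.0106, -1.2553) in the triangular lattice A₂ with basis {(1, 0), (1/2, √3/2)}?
(2, -1.732)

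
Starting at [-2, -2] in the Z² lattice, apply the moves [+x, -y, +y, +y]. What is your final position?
(-1, -1)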